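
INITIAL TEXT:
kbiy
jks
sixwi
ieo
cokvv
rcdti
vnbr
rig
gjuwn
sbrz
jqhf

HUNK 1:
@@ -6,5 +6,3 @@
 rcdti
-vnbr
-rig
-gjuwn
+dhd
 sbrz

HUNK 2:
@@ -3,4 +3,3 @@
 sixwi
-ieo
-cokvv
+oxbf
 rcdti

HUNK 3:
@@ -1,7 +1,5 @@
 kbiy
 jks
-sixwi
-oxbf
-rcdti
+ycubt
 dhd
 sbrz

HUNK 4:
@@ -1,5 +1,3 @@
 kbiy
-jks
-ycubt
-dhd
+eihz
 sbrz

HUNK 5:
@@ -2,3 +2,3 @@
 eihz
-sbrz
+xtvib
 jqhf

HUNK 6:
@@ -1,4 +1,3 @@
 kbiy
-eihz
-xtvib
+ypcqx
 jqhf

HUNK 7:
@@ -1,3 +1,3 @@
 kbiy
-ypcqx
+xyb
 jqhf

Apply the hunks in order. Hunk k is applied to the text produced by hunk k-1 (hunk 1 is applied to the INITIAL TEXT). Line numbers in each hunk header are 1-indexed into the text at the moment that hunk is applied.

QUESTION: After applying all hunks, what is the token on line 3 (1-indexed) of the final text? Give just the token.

Hunk 1: at line 6 remove [vnbr,rig,gjuwn] add [dhd] -> 9 lines: kbiy jks sixwi ieo cokvv rcdti dhd sbrz jqhf
Hunk 2: at line 3 remove [ieo,cokvv] add [oxbf] -> 8 lines: kbiy jks sixwi oxbf rcdti dhd sbrz jqhf
Hunk 3: at line 1 remove [sixwi,oxbf,rcdti] add [ycubt] -> 6 lines: kbiy jks ycubt dhd sbrz jqhf
Hunk 4: at line 1 remove [jks,ycubt,dhd] add [eihz] -> 4 lines: kbiy eihz sbrz jqhf
Hunk 5: at line 2 remove [sbrz] add [xtvib] -> 4 lines: kbiy eihz xtvib jqhf
Hunk 6: at line 1 remove [eihz,xtvib] add [ypcqx] -> 3 lines: kbiy ypcqx jqhf
Hunk 7: at line 1 remove [ypcqx] add [xyb] -> 3 lines: kbiy xyb jqhf
Final line 3: jqhf

Answer: jqhf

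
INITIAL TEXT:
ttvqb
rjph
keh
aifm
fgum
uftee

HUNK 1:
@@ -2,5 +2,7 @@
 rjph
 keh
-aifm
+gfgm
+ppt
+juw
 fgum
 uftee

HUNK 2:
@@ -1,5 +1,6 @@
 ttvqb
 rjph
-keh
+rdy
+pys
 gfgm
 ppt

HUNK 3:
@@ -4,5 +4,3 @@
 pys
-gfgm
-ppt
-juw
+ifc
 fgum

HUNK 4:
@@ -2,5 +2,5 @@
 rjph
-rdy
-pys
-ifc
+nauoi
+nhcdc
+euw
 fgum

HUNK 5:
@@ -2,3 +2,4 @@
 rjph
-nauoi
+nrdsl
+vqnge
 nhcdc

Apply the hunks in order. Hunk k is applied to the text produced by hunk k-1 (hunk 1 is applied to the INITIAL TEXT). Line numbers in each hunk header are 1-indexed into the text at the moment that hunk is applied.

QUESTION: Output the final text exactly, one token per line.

Hunk 1: at line 2 remove [aifm] add [gfgm,ppt,juw] -> 8 lines: ttvqb rjph keh gfgm ppt juw fgum uftee
Hunk 2: at line 1 remove [keh] add [rdy,pys] -> 9 lines: ttvqb rjph rdy pys gfgm ppt juw fgum uftee
Hunk 3: at line 4 remove [gfgm,ppt,juw] add [ifc] -> 7 lines: ttvqb rjph rdy pys ifc fgum uftee
Hunk 4: at line 2 remove [rdy,pys,ifc] add [nauoi,nhcdc,euw] -> 7 lines: ttvqb rjph nauoi nhcdc euw fgum uftee
Hunk 5: at line 2 remove [nauoi] add [nrdsl,vqnge] -> 8 lines: ttvqb rjph nrdsl vqnge nhcdc euw fgum uftee

Answer: ttvqb
rjph
nrdsl
vqnge
nhcdc
euw
fgum
uftee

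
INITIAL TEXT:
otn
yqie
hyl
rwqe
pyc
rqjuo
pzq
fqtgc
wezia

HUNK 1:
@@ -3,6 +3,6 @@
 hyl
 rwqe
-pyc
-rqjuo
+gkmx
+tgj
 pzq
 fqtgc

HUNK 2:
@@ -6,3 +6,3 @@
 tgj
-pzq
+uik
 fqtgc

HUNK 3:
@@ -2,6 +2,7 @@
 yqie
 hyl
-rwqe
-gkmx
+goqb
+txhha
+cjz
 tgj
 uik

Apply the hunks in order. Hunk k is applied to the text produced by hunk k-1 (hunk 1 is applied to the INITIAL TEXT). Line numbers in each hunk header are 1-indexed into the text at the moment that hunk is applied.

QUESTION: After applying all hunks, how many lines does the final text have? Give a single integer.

Hunk 1: at line 3 remove [pyc,rqjuo] add [gkmx,tgj] -> 9 lines: otn yqie hyl rwqe gkmx tgj pzq fqtgc wezia
Hunk 2: at line 6 remove [pzq] add [uik] -> 9 lines: otn yqie hyl rwqe gkmx tgj uik fqtgc wezia
Hunk 3: at line 2 remove [rwqe,gkmx] add [goqb,txhha,cjz] -> 10 lines: otn yqie hyl goqb txhha cjz tgj uik fqtgc wezia
Final line count: 10

Answer: 10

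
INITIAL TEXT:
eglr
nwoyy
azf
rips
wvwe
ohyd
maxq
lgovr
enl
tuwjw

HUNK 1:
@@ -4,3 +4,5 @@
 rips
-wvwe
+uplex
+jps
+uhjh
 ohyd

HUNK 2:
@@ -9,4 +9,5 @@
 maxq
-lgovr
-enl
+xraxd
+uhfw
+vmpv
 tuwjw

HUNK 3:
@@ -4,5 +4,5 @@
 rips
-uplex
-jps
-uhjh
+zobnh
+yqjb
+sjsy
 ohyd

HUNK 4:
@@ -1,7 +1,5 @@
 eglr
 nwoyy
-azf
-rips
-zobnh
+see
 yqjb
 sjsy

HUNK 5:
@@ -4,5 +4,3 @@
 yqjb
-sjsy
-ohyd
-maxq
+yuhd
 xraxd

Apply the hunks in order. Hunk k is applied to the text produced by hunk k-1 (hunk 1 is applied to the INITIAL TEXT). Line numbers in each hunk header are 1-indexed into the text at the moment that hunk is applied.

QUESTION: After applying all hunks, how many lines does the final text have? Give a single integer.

Answer: 9

Derivation:
Hunk 1: at line 4 remove [wvwe] add [uplex,jps,uhjh] -> 12 lines: eglr nwoyy azf rips uplex jps uhjh ohyd maxq lgovr enl tuwjw
Hunk 2: at line 9 remove [lgovr,enl] add [xraxd,uhfw,vmpv] -> 13 lines: eglr nwoyy azf rips uplex jps uhjh ohyd maxq xraxd uhfw vmpv tuwjw
Hunk 3: at line 4 remove [uplex,jps,uhjh] add [zobnh,yqjb,sjsy] -> 13 lines: eglr nwoyy azf rips zobnh yqjb sjsy ohyd maxq xraxd uhfw vmpv tuwjw
Hunk 4: at line 1 remove [azf,rips,zobnh] add [see] -> 11 lines: eglr nwoyy see yqjb sjsy ohyd maxq xraxd uhfw vmpv tuwjw
Hunk 5: at line 4 remove [sjsy,ohyd,maxq] add [yuhd] -> 9 lines: eglr nwoyy see yqjb yuhd xraxd uhfw vmpv tuwjw
Final line count: 9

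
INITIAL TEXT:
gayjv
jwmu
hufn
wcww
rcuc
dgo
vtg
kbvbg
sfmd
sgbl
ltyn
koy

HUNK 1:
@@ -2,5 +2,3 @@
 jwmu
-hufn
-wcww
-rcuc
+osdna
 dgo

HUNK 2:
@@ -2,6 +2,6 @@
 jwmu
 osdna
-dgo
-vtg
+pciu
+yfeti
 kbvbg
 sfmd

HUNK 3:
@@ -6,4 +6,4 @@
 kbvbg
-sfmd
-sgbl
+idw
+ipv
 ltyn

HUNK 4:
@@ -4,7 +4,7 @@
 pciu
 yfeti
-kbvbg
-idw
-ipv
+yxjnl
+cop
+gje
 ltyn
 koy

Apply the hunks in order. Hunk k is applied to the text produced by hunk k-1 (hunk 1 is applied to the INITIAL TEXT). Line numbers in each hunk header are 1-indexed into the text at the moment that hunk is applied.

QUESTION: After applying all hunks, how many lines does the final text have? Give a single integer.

Hunk 1: at line 2 remove [hufn,wcww,rcuc] add [osdna] -> 10 lines: gayjv jwmu osdna dgo vtg kbvbg sfmd sgbl ltyn koy
Hunk 2: at line 2 remove [dgo,vtg] add [pciu,yfeti] -> 10 lines: gayjv jwmu osdna pciu yfeti kbvbg sfmd sgbl ltyn koy
Hunk 3: at line 6 remove [sfmd,sgbl] add [idw,ipv] -> 10 lines: gayjv jwmu osdna pciu yfeti kbvbg idw ipv ltyn koy
Hunk 4: at line 4 remove [kbvbg,idw,ipv] add [yxjnl,cop,gje] -> 10 lines: gayjv jwmu osdna pciu yfeti yxjnl cop gje ltyn koy
Final line count: 10

Answer: 10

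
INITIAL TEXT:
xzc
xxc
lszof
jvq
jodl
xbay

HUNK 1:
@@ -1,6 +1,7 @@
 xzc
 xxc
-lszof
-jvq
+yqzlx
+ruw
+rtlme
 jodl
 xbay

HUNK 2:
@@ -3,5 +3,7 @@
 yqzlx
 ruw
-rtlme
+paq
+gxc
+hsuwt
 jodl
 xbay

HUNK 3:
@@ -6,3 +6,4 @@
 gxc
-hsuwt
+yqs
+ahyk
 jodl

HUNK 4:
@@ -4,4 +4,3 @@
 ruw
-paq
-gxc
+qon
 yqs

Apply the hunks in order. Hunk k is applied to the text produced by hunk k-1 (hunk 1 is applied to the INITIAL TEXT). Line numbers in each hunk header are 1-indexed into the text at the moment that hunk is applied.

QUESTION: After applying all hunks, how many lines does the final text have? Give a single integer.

Hunk 1: at line 1 remove [lszof,jvq] add [yqzlx,ruw,rtlme] -> 7 lines: xzc xxc yqzlx ruw rtlme jodl xbay
Hunk 2: at line 3 remove [rtlme] add [paq,gxc,hsuwt] -> 9 lines: xzc xxc yqzlx ruw paq gxc hsuwt jodl xbay
Hunk 3: at line 6 remove [hsuwt] add [yqs,ahyk] -> 10 lines: xzc xxc yqzlx ruw paq gxc yqs ahyk jodl xbay
Hunk 4: at line 4 remove [paq,gxc] add [qon] -> 9 lines: xzc xxc yqzlx ruw qon yqs ahyk jodl xbay
Final line count: 9

Answer: 9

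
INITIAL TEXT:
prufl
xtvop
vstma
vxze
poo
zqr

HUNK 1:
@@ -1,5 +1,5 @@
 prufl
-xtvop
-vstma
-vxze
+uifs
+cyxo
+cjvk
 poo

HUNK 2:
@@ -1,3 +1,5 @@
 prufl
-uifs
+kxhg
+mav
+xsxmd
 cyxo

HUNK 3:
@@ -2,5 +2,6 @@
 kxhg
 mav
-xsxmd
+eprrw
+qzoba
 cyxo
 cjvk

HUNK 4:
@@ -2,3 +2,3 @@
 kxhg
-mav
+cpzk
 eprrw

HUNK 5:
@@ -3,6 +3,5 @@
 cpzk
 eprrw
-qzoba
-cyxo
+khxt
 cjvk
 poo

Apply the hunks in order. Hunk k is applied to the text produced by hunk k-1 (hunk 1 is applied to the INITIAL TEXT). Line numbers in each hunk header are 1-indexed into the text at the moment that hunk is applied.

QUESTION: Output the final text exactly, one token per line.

Hunk 1: at line 1 remove [xtvop,vstma,vxze] add [uifs,cyxo,cjvk] -> 6 lines: prufl uifs cyxo cjvk poo zqr
Hunk 2: at line 1 remove [uifs] add [kxhg,mav,xsxmd] -> 8 lines: prufl kxhg mav xsxmd cyxo cjvk poo zqr
Hunk 3: at line 2 remove [xsxmd] add [eprrw,qzoba] -> 9 lines: prufl kxhg mav eprrw qzoba cyxo cjvk poo zqr
Hunk 4: at line 2 remove [mav] add [cpzk] -> 9 lines: prufl kxhg cpzk eprrw qzoba cyxo cjvk poo zqr
Hunk 5: at line 3 remove [qzoba,cyxo] add [khxt] -> 8 lines: prufl kxhg cpzk eprrw khxt cjvk poo zqr

Answer: prufl
kxhg
cpzk
eprrw
khxt
cjvk
poo
zqr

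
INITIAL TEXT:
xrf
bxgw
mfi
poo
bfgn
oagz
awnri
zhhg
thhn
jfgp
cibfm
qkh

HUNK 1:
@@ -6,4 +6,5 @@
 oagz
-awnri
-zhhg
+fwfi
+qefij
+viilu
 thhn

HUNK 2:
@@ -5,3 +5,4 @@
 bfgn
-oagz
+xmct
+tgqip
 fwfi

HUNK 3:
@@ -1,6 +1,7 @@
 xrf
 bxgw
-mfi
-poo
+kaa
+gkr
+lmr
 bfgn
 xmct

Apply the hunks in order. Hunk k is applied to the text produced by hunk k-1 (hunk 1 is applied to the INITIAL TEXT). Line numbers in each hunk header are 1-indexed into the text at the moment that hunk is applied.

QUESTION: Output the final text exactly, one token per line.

Hunk 1: at line 6 remove [awnri,zhhg] add [fwfi,qefij,viilu] -> 13 lines: xrf bxgw mfi poo bfgn oagz fwfi qefij viilu thhn jfgp cibfm qkh
Hunk 2: at line 5 remove [oagz] add [xmct,tgqip] -> 14 lines: xrf bxgw mfi poo bfgn xmct tgqip fwfi qefij viilu thhn jfgp cibfm qkh
Hunk 3: at line 1 remove [mfi,poo] add [kaa,gkr,lmr] -> 15 lines: xrf bxgw kaa gkr lmr bfgn xmct tgqip fwfi qefij viilu thhn jfgp cibfm qkh

Answer: xrf
bxgw
kaa
gkr
lmr
bfgn
xmct
tgqip
fwfi
qefij
viilu
thhn
jfgp
cibfm
qkh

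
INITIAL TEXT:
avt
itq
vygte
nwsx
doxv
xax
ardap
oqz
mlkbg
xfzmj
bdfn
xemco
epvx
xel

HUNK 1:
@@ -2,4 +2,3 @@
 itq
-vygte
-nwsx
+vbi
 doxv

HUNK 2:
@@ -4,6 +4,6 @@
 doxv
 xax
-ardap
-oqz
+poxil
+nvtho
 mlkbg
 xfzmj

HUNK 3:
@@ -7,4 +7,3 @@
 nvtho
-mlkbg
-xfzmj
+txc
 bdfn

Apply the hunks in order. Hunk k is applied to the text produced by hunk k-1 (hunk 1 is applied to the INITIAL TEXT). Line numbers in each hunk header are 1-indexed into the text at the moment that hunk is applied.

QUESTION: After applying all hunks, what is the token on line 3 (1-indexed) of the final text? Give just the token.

Hunk 1: at line 2 remove [vygte,nwsx] add [vbi] -> 13 lines: avt itq vbi doxv xax ardap oqz mlkbg xfzmj bdfn xemco epvx xel
Hunk 2: at line 4 remove [ardap,oqz] add [poxil,nvtho] -> 13 lines: avt itq vbi doxv xax poxil nvtho mlkbg xfzmj bdfn xemco epvx xel
Hunk 3: at line 7 remove [mlkbg,xfzmj] add [txc] -> 12 lines: avt itq vbi doxv xax poxil nvtho txc bdfn xemco epvx xel
Final line 3: vbi

Answer: vbi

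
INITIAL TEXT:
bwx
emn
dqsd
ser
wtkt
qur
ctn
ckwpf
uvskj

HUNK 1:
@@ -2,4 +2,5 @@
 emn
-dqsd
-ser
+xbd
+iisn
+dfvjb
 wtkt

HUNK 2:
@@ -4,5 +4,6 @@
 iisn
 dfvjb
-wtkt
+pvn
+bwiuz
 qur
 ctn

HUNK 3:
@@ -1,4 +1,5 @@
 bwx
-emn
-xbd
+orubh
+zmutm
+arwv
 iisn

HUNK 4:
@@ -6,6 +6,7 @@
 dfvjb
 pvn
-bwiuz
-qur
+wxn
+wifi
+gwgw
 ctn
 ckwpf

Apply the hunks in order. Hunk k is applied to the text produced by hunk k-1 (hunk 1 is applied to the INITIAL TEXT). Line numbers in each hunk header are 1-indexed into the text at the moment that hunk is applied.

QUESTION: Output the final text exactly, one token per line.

Answer: bwx
orubh
zmutm
arwv
iisn
dfvjb
pvn
wxn
wifi
gwgw
ctn
ckwpf
uvskj

Derivation:
Hunk 1: at line 2 remove [dqsd,ser] add [xbd,iisn,dfvjb] -> 10 lines: bwx emn xbd iisn dfvjb wtkt qur ctn ckwpf uvskj
Hunk 2: at line 4 remove [wtkt] add [pvn,bwiuz] -> 11 lines: bwx emn xbd iisn dfvjb pvn bwiuz qur ctn ckwpf uvskj
Hunk 3: at line 1 remove [emn,xbd] add [orubh,zmutm,arwv] -> 12 lines: bwx orubh zmutm arwv iisn dfvjb pvn bwiuz qur ctn ckwpf uvskj
Hunk 4: at line 6 remove [bwiuz,qur] add [wxn,wifi,gwgw] -> 13 lines: bwx orubh zmutm arwv iisn dfvjb pvn wxn wifi gwgw ctn ckwpf uvskj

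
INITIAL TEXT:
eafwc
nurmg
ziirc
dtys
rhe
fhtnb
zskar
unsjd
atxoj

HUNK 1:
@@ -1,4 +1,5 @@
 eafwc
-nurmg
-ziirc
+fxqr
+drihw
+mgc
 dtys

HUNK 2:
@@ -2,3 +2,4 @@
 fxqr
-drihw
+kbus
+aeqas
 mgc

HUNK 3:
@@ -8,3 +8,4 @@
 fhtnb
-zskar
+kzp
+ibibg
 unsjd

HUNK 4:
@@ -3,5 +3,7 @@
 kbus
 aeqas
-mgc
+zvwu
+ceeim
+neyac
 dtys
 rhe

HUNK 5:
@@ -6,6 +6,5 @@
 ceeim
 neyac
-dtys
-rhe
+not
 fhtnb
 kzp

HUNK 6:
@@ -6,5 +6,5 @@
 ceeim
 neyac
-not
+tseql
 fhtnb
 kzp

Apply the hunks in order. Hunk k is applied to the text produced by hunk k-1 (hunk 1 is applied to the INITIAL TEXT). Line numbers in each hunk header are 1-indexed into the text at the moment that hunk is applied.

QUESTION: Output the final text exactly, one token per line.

Answer: eafwc
fxqr
kbus
aeqas
zvwu
ceeim
neyac
tseql
fhtnb
kzp
ibibg
unsjd
atxoj

Derivation:
Hunk 1: at line 1 remove [nurmg,ziirc] add [fxqr,drihw,mgc] -> 10 lines: eafwc fxqr drihw mgc dtys rhe fhtnb zskar unsjd atxoj
Hunk 2: at line 2 remove [drihw] add [kbus,aeqas] -> 11 lines: eafwc fxqr kbus aeqas mgc dtys rhe fhtnb zskar unsjd atxoj
Hunk 3: at line 8 remove [zskar] add [kzp,ibibg] -> 12 lines: eafwc fxqr kbus aeqas mgc dtys rhe fhtnb kzp ibibg unsjd atxoj
Hunk 4: at line 3 remove [mgc] add [zvwu,ceeim,neyac] -> 14 lines: eafwc fxqr kbus aeqas zvwu ceeim neyac dtys rhe fhtnb kzp ibibg unsjd atxoj
Hunk 5: at line 6 remove [dtys,rhe] add [not] -> 13 lines: eafwc fxqr kbus aeqas zvwu ceeim neyac not fhtnb kzp ibibg unsjd atxoj
Hunk 6: at line 6 remove [not] add [tseql] -> 13 lines: eafwc fxqr kbus aeqas zvwu ceeim neyac tseql fhtnb kzp ibibg unsjd atxoj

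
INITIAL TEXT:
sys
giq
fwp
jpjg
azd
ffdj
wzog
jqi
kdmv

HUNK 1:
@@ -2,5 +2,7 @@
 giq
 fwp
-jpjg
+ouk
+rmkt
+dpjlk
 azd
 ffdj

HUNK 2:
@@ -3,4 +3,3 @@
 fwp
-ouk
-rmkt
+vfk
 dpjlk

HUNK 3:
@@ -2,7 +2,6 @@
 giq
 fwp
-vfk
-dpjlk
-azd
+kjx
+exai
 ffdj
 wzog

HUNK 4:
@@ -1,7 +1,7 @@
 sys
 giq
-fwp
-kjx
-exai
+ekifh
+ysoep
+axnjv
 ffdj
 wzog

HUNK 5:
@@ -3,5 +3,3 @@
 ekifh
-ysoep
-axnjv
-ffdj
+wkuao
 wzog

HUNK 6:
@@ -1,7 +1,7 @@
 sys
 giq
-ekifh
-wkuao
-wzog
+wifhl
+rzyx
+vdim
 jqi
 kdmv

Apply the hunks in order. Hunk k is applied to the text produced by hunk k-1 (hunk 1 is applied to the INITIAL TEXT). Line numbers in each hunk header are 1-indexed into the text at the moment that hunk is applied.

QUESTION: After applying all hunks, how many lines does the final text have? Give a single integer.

Hunk 1: at line 2 remove [jpjg] add [ouk,rmkt,dpjlk] -> 11 lines: sys giq fwp ouk rmkt dpjlk azd ffdj wzog jqi kdmv
Hunk 2: at line 3 remove [ouk,rmkt] add [vfk] -> 10 lines: sys giq fwp vfk dpjlk azd ffdj wzog jqi kdmv
Hunk 3: at line 2 remove [vfk,dpjlk,azd] add [kjx,exai] -> 9 lines: sys giq fwp kjx exai ffdj wzog jqi kdmv
Hunk 4: at line 1 remove [fwp,kjx,exai] add [ekifh,ysoep,axnjv] -> 9 lines: sys giq ekifh ysoep axnjv ffdj wzog jqi kdmv
Hunk 5: at line 3 remove [ysoep,axnjv,ffdj] add [wkuao] -> 7 lines: sys giq ekifh wkuao wzog jqi kdmv
Hunk 6: at line 1 remove [ekifh,wkuao,wzog] add [wifhl,rzyx,vdim] -> 7 lines: sys giq wifhl rzyx vdim jqi kdmv
Final line count: 7

Answer: 7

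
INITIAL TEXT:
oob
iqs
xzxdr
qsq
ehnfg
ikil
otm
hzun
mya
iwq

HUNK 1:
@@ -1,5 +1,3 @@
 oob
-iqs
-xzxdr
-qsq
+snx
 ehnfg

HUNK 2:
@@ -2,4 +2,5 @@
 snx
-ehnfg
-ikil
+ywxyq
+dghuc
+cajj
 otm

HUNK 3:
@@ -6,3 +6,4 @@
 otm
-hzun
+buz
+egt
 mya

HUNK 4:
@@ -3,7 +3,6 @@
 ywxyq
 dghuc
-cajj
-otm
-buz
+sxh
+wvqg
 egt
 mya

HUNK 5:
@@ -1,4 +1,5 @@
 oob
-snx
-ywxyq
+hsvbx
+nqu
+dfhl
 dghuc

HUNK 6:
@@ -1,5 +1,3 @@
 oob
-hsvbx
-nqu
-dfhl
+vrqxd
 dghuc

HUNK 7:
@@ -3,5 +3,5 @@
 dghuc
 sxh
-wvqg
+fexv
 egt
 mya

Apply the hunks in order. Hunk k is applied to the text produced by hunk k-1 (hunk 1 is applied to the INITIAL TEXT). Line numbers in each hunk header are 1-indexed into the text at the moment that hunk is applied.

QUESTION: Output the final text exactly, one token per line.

Answer: oob
vrqxd
dghuc
sxh
fexv
egt
mya
iwq

Derivation:
Hunk 1: at line 1 remove [iqs,xzxdr,qsq] add [snx] -> 8 lines: oob snx ehnfg ikil otm hzun mya iwq
Hunk 2: at line 2 remove [ehnfg,ikil] add [ywxyq,dghuc,cajj] -> 9 lines: oob snx ywxyq dghuc cajj otm hzun mya iwq
Hunk 3: at line 6 remove [hzun] add [buz,egt] -> 10 lines: oob snx ywxyq dghuc cajj otm buz egt mya iwq
Hunk 4: at line 3 remove [cajj,otm,buz] add [sxh,wvqg] -> 9 lines: oob snx ywxyq dghuc sxh wvqg egt mya iwq
Hunk 5: at line 1 remove [snx,ywxyq] add [hsvbx,nqu,dfhl] -> 10 lines: oob hsvbx nqu dfhl dghuc sxh wvqg egt mya iwq
Hunk 6: at line 1 remove [hsvbx,nqu,dfhl] add [vrqxd] -> 8 lines: oob vrqxd dghuc sxh wvqg egt mya iwq
Hunk 7: at line 3 remove [wvqg] add [fexv] -> 8 lines: oob vrqxd dghuc sxh fexv egt mya iwq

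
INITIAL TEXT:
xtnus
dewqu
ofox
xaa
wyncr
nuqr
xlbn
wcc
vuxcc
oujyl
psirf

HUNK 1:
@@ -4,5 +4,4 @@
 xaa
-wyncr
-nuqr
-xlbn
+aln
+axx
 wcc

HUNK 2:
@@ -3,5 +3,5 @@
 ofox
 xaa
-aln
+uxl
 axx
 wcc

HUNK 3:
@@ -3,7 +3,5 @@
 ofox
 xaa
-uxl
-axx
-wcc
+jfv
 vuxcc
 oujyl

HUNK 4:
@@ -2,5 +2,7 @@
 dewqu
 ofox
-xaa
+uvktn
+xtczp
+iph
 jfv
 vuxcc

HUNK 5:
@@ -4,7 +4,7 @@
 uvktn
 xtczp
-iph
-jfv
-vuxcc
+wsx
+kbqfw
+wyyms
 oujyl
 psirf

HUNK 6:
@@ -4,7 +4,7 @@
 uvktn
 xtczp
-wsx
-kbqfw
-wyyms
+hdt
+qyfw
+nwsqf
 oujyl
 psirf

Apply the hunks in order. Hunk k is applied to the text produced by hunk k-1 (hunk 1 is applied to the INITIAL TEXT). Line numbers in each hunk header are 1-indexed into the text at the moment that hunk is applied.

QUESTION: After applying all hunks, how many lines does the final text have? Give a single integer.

Hunk 1: at line 4 remove [wyncr,nuqr,xlbn] add [aln,axx] -> 10 lines: xtnus dewqu ofox xaa aln axx wcc vuxcc oujyl psirf
Hunk 2: at line 3 remove [aln] add [uxl] -> 10 lines: xtnus dewqu ofox xaa uxl axx wcc vuxcc oujyl psirf
Hunk 3: at line 3 remove [uxl,axx,wcc] add [jfv] -> 8 lines: xtnus dewqu ofox xaa jfv vuxcc oujyl psirf
Hunk 4: at line 2 remove [xaa] add [uvktn,xtczp,iph] -> 10 lines: xtnus dewqu ofox uvktn xtczp iph jfv vuxcc oujyl psirf
Hunk 5: at line 4 remove [iph,jfv,vuxcc] add [wsx,kbqfw,wyyms] -> 10 lines: xtnus dewqu ofox uvktn xtczp wsx kbqfw wyyms oujyl psirf
Hunk 6: at line 4 remove [wsx,kbqfw,wyyms] add [hdt,qyfw,nwsqf] -> 10 lines: xtnus dewqu ofox uvktn xtczp hdt qyfw nwsqf oujyl psirf
Final line count: 10

Answer: 10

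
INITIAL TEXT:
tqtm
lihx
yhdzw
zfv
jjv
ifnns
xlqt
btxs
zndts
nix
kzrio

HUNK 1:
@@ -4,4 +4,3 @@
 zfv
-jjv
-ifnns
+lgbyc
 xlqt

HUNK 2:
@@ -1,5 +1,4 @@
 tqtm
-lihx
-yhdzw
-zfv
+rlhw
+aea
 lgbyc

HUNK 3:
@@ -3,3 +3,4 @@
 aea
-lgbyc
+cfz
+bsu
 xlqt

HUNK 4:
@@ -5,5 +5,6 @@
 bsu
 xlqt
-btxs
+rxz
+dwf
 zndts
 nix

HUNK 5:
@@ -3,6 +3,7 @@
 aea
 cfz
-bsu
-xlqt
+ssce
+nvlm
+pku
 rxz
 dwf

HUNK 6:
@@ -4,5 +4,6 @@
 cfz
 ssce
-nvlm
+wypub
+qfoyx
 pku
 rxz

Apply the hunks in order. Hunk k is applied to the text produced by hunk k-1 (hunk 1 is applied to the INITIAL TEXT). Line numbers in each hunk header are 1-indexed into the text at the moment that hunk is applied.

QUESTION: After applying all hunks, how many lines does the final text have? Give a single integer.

Hunk 1: at line 4 remove [jjv,ifnns] add [lgbyc] -> 10 lines: tqtm lihx yhdzw zfv lgbyc xlqt btxs zndts nix kzrio
Hunk 2: at line 1 remove [lihx,yhdzw,zfv] add [rlhw,aea] -> 9 lines: tqtm rlhw aea lgbyc xlqt btxs zndts nix kzrio
Hunk 3: at line 3 remove [lgbyc] add [cfz,bsu] -> 10 lines: tqtm rlhw aea cfz bsu xlqt btxs zndts nix kzrio
Hunk 4: at line 5 remove [btxs] add [rxz,dwf] -> 11 lines: tqtm rlhw aea cfz bsu xlqt rxz dwf zndts nix kzrio
Hunk 5: at line 3 remove [bsu,xlqt] add [ssce,nvlm,pku] -> 12 lines: tqtm rlhw aea cfz ssce nvlm pku rxz dwf zndts nix kzrio
Hunk 6: at line 4 remove [nvlm] add [wypub,qfoyx] -> 13 lines: tqtm rlhw aea cfz ssce wypub qfoyx pku rxz dwf zndts nix kzrio
Final line count: 13

Answer: 13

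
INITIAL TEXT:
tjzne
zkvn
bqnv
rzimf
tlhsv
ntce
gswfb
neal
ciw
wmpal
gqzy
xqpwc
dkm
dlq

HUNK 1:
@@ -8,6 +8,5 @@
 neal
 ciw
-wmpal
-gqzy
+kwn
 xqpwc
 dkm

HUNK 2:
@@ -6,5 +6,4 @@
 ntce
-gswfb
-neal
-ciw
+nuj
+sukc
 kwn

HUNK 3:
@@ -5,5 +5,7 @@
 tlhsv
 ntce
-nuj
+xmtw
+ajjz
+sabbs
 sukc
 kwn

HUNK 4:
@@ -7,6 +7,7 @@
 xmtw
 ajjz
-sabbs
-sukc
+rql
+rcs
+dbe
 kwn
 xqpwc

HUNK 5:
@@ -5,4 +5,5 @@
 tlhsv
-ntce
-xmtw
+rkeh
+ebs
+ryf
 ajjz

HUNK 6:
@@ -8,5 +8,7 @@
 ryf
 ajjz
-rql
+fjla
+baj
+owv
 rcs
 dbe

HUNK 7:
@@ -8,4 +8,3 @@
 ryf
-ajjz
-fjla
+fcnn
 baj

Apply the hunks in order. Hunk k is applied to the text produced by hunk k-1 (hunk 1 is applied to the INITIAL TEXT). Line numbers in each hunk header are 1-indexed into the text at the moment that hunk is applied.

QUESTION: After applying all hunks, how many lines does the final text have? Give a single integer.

Hunk 1: at line 8 remove [wmpal,gqzy] add [kwn] -> 13 lines: tjzne zkvn bqnv rzimf tlhsv ntce gswfb neal ciw kwn xqpwc dkm dlq
Hunk 2: at line 6 remove [gswfb,neal,ciw] add [nuj,sukc] -> 12 lines: tjzne zkvn bqnv rzimf tlhsv ntce nuj sukc kwn xqpwc dkm dlq
Hunk 3: at line 5 remove [nuj] add [xmtw,ajjz,sabbs] -> 14 lines: tjzne zkvn bqnv rzimf tlhsv ntce xmtw ajjz sabbs sukc kwn xqpwc dkm dlq
Hunk 4: at line 7 remove [sabbs,sukc] add [rql,rcs,dbe] -> 15 lines: tjzne zkvn bqnv rzimf tlhsv ntce xmtw ajjz rql rcs dbe kwn xqpwc dkm dlq
Hunk 5: at line 5 remove [ntce,xmtw] add [rkeh,ebs,ryf] -> 16 lines: tjzne zkvn bqnv rzimf tlhsv rkeh ebs ryf ajjz rql rcs dbe kwn xqpwc dkm dlq
Hunk 6: at line 8 remove [rql] add [fjla,baj,owv] -> 18 lines: tjzne zkvn bqnv rzimf tlhsv rkeh ebs ryf ajjz fjla baj owv rcs dbe kwn xqpwc dkm dlq
Hunk 7: at line 8 remove [ajjz,fjla] add [fcnn] -> 17 lines: tjzne zkvn bqnv rzimf tlhsv rkeh ebs ryf fcnn baj owv rcs dbe kwn xqpwc dkm dlq
Final line count: 17

Answer: 17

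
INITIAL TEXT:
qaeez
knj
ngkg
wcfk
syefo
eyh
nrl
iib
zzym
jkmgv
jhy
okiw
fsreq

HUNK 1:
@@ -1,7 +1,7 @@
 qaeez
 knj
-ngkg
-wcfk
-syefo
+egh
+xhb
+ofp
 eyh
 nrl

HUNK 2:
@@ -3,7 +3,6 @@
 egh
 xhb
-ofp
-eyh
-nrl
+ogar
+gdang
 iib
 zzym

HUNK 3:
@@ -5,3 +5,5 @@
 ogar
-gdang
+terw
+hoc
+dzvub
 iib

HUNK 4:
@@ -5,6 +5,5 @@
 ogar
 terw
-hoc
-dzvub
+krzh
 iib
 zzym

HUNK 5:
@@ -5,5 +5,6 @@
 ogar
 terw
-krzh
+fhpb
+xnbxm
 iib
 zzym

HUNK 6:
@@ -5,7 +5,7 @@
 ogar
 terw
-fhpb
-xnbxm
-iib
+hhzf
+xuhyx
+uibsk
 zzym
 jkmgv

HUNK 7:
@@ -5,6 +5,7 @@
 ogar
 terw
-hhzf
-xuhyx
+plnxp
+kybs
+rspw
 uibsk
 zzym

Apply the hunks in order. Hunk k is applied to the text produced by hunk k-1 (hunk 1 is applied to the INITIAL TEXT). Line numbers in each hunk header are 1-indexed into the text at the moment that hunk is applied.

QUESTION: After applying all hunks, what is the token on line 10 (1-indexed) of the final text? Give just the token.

Hunk 1: at line 1 remove [ngkg,wcfk,syefo] add [egh,xhb,ofp] -> 13 lines: qaeez knj egh xhb ofp eyh nrl iib zzym jkmgv jhy okiw fsreq
Hunk 2: at line 3 remove [ofp,eyh,nrl] add [ogar,gdang] -> 12 lines: qaeez knj egh xhb ogar gdang iib zzym jkmgv jhy okiw fsreq
Hunk 3: at line 5 remove [gdang] add [terw,hoc,dzvub] -> 14 lines: qaeez knj egh xhb ogar terw hoc dzvub iib zzym jkmgv jhy okiw fsreq
Hunk 4: at line 5 remove [hoc,dzvub] add [krzh] -> 13 lines: qaeez knj egh xhb ogar terw krzh iib zzym jkmgv jhy okiw fsreq
Hunk 5: at line 5 remove [krzh] add [fhpb,xnbxm] -> 14 lines: qaeez knj egh xhb ogar terw fhpb xnbxm iib zzym jkmgv jhy okiw fsreq
Hunk 6: at line 5 remove [fhpb,xnbxm,iib] add [hhzf,xuhyx,uibsk] -> 14 lines: qaeez knj egh xhb ogar terw hhzf xuhyx uibsk zzym jkmgv jhy okiw fsreq
Hunk 7: at line 5 remove [hhzf,xuhyx] add [plnxp,kybs,rspw] -> 15 lines: qaeez knj egh xhb ogar terw plnxp kybs rspw uibsk zzym jkmgv jhy okiw fsreq
Final line 10: uibsk

Answer: uibsk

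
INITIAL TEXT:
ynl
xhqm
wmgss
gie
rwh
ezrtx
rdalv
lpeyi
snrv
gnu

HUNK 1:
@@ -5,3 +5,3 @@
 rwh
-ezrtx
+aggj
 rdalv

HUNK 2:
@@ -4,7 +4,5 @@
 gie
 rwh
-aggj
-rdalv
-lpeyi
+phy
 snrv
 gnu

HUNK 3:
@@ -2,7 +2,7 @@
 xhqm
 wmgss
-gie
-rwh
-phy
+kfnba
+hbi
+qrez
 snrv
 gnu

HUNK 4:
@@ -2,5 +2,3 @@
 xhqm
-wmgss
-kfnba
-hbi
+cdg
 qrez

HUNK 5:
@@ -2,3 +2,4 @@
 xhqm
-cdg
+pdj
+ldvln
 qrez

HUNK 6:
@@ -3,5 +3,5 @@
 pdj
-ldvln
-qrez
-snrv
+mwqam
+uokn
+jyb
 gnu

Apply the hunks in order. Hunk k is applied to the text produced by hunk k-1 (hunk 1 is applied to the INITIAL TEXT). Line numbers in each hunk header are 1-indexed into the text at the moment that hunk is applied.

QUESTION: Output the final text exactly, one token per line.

Answer: ynl
xhqm
pdj
mwqam
uokn
jyb
gnu

Derivation:
Hunk 1: at line 5 remove [ezrtx] add [aggj] -> 10 lines: ynl xhqm wmgss gie rwh aggj rdalv lpeyi snrv gnu
Hunk 2: at line 4 remove [aggj,rdalv,lpeyi] add [phy] -> 8 lines: ynl xhqm wmgss gie rwh phy snrv gnu
Hunk 3: at line 2 remove [gie,rwh,phy] add [kfnba,hbi,qrez] -> 8 lines: ynl xhqm wmgss kfnba hbi qrez snrv gnu
Hunk 4: at line 2 remove [wmgss,kfnba,hbi] add [cdg] -> 6 lines: ynl xhqm cdg qrez snrv gnu
Hunk 5: at line 2 remove [cdg] add [pdj,ldvln] -> 7 lines: ynl xhqm pdj ldvln qrez snrv gnu
Hunk 6: at line 3 remove [ldvln,qrez,snrv] add [mwqam,uokn,jyb] -> 7 lines: ynl xhqm pdj mwqam uokn jyb gnu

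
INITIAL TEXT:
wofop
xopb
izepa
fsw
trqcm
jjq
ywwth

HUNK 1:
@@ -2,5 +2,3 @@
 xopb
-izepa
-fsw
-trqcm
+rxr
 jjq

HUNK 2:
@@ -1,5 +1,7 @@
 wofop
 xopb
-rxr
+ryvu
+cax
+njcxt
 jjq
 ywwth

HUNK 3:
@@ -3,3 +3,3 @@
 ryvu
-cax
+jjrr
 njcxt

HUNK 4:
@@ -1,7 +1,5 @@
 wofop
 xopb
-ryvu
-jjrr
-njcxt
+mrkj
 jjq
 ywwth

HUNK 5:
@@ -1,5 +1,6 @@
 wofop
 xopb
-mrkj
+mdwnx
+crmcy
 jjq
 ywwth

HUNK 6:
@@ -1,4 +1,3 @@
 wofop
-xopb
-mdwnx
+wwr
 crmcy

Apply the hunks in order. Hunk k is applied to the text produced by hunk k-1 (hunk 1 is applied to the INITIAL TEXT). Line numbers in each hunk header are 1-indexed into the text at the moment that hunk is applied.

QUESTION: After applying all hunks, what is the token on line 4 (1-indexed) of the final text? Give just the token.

Hunk 1: at line 2 remove [izepa,fsw,trqcm] add [rxr] -> 5 lines: wofop xopb rxr jjq ywwth
Hunk 2: at line 1 remove [rxr] add [ryvu,cax,njcxt] -> 7 lines: wofop xopb ryvu cax njcxt jjq ywwth
Hunk 3: at line 3 remove [cax] add [jjrr] -> 7 lines: wofop xopb ryvu jjrr njcxt jjq ywwth
Hunk 4: at line 1 remove [ryvu,jjrr,njcxt] add [mrkj] -> 5 lines: wofop xopb mrkj jjq ywwth
Hunk 5: at line 1 remove [mrkj] add [mdwnx,crmcy] -> 6 lines: wofop xopb mdwnx crmcy jjq ywwth
Hunk 6: at line 1 remove [xopb,mdwnx] add [wwr] -> 5 lines: wofop wwr crmcy jjq ywwth
Final line 4: jjq

Answer: jjq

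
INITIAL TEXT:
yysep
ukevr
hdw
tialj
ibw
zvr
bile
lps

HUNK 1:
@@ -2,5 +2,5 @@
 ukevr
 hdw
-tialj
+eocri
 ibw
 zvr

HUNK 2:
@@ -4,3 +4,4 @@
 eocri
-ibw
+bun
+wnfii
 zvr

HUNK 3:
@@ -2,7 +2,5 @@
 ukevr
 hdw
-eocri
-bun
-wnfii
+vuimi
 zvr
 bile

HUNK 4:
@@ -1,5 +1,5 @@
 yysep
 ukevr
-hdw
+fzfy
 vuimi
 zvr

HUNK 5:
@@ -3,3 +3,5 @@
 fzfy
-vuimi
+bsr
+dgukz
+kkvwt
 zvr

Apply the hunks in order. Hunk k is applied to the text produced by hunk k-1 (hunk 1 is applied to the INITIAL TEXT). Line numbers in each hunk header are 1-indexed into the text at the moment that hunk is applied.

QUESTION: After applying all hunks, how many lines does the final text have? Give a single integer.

Answer: 9

Derivation:
Hunk 1: at line 2 remove [tialj] add [eocri] -> 8 lines: yysep ukevr hdw eocri ibw zvr bile lps
Hunk 2: at line 4 remove [ibw] add [bun,wnfii] -> 9 lines: yysep ukevr hdw eocri bun wnfii zvr bile lps
Hunk 3: at line 2 remove [eocri,bun,wnfii] add [vuimi] -> 7 lines: yysep ukevr hdw vuimi zvr bile lps
Hunk 4: at line 1 remove [hdw] add [fzfy] -> 7 lines: yysep ukevr fzfy vuimi zvr bile lps
Hunk 5: at line 3 remove [vuimi] add [bsr,dgukz,kkvwt] -> 9 lines: yysep ukevr fzfy bsr dgukz kkvwt zvr bile lps
Final line count: 9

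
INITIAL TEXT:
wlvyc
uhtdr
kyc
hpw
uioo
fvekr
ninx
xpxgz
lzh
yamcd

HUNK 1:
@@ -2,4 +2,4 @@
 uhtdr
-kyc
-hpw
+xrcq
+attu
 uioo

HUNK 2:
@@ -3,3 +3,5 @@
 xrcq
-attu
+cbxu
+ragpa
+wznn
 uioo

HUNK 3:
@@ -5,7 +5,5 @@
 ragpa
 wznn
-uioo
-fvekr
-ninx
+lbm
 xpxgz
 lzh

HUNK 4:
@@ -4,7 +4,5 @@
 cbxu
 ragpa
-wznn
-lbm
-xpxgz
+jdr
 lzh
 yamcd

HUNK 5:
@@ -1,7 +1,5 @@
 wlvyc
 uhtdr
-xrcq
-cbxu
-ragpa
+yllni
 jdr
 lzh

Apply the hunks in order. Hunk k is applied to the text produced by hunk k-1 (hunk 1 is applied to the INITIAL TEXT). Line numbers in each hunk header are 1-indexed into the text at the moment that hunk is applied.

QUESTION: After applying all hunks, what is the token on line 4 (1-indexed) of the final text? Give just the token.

Answer: jdr

Derivation:
Hunk 1: at line 2 remove [kyc,hpw] add [xrcq,attu] -> 10 lines: wlvyc uhtdr xrcq attu uioo fvekr ninx xpxgz lzh yamcd
Hunk 2: at line 3 remove [attu] add [cbxu,ragpa,wznn] -> 12 lines: wlvyc uhtdr xrcq cbxu ragpa wznn uioo fvekr ninx xpxgz lzh yamcd
Hunk 3: at line 5 remove [uioo,fvekr,ninx] add [lbm] -> 10 lines: wlvyc uhtdr xrcq cbxu ragpa wznn lbm xpxgz lzh yamcd
Hunk 4: at line 4 remove [wznn,lbm,xpxgz] add [jdr] -> 8 lines: wlvyc uhtdr xrcq cbxu ragpa jdr lzh yamcd
Hunk 5: at line 1 remove [xrcq,cbxu,ragpa] add [yllni] -> 6 lines: wlvyc uhtdr yllni jdr lzh yamcd
Final line 4: jdr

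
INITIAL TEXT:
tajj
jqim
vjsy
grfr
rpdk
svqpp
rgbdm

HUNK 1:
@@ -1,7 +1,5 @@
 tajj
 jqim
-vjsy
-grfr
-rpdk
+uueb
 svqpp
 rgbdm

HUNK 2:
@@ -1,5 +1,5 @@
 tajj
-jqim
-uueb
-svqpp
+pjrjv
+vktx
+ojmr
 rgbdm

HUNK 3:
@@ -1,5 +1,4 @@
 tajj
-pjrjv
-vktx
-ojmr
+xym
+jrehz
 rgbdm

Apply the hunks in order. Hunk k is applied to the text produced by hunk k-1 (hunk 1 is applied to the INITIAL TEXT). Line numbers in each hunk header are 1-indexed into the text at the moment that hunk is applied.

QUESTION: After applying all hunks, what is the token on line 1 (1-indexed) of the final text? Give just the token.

Hunk 1: at line 1 remove [vjsy,grfr,rpdk] add [uueb] -> 5 lines: tajj jqim uueb svqpp rgbdm
Hunk 2: at line 1 remove [jqim,uueb,svqpp] add [pjrjv,vktx,ojmr] -> 5 lines: tajj pjrjv vktx ojmr rgbdm
Hunk 3: at line 1 remove [pjrjv,vktx,ojmr] add [xym,jrehz] -> 4 lines: tajj xym jrehz rgbdm
Final line 1: tajj

Answer: tajj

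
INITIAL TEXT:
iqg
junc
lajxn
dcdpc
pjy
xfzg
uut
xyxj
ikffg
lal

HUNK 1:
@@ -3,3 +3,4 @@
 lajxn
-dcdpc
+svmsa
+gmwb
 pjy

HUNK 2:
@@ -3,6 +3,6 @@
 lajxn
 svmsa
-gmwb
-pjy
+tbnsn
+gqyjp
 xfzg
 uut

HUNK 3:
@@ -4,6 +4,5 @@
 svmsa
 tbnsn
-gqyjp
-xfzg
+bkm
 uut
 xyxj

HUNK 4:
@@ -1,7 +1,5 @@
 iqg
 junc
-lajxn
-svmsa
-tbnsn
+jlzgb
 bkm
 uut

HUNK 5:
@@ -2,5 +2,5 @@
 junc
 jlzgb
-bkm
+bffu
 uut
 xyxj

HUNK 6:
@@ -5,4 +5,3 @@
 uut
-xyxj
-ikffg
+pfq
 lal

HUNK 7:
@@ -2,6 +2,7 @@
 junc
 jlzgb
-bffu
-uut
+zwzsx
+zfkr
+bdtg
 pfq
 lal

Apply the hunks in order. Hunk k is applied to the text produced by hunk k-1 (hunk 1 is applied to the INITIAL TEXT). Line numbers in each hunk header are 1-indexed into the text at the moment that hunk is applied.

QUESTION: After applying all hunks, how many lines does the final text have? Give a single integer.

Answer: 8

Derivation:
Hunk 1: at line 3 remove [dcdpc] add [svmsa,gmwb] -> 11 lines: iqg junc lajxn svmsa gmwb pjy xfzg uut xyxj ikffg lal
Hunk 2: at line 3 remove [gmwb,pjy] add [tbnsn,gqyjp] -> 11 lines: iqg junc lajxn svmsa tbnsn gqyjp xfzg uut xyxj ikffg lal
Hunk 3: at line 4 remove [gqyjp,xfzg] add [bkm] -> 10 lines: iqg junc lajxn svmsa tbnsn bkm uut xyxj ikffg lal
Hunk 4: at line 1 remove [lajxn,svmsa,tbnsn] add [jlzgb] -> 8 lines: iqg junc jlzgb bkm uut xyxj ikffg lal
Hunk 5: at line 2 remove [bkm] add [bffu] -> 8 lines: iqg junc jlzgb bffu uut xyxj ikffg lal
Hunk 6: at line 5 remove [xyxj,ikffg] add [pfq] -> 7 lines: iqg junc jlzgb bffu uut pfq lal
Hunk 7: at line 2 remove [bffu,uut] add [zwzsx,zfkr,bdtg] -> 8 lines: iqg junc jlzgb zwzsx zfkr bdtg pfq lal
Final line count: 8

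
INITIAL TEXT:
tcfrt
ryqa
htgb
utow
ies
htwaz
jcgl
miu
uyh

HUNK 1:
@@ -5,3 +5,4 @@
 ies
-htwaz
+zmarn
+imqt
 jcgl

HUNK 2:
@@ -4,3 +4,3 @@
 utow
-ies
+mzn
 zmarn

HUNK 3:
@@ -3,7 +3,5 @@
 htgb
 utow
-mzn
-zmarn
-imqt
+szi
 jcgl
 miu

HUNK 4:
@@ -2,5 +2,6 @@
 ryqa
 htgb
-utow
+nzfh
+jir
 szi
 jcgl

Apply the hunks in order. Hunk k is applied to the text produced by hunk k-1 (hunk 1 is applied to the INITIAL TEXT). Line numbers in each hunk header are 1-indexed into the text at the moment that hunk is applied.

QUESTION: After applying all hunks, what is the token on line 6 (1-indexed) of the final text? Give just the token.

Hunk 1: at line 5 remove [htwaz] add [zmarn,imqt] -> 10 lines: tcfrt ryqa htgb utow ies zmarn imqt jcgl miu uyh
Hunk 2: at line 4 remove [ies] add [mzn] -> 10 lines: tcfrt ryqa htgb utow mzn zmarn imqt jcgl miu uyh
Hunk 3: at line 3 remove [mzn,zmarn,imqt] add [szi] -> 8 lines: tcfrt ryqa htgb utow szi jcgl miu uyh
Hunk 4: at line 2 remove [utow] add [nzfh,jir] -> 9 lines: tcfrt ryqa htgb nzfh jir szi jcgl miu uyh
Final line 6: szi

Answer: szi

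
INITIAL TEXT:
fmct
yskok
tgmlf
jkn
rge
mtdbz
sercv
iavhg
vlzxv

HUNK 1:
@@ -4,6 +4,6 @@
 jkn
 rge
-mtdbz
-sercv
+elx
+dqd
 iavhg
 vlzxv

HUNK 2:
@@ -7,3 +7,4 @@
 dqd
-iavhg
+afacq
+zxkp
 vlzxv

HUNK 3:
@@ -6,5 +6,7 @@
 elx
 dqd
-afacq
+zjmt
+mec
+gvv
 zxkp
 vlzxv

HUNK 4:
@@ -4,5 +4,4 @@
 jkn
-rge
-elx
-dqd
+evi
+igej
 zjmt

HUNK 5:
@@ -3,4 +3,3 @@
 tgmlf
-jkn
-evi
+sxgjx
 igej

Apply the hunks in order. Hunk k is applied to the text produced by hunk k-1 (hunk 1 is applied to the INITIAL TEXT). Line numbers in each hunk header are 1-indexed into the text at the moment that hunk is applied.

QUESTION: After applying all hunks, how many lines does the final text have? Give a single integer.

Answer: 10

Derivation:
Hunk 1: at line 4 remove [mtdbz,sercv] add [elx,dqd] -> 9 lines: fmct yskok tgmlf jkn rge elx dqd iavhg vlzxv
Hunk 2: at line 7 remove [iavhg] add [afacq,zxkp] -> 10 lines: fmct yskok tgmlf jkn rge elx dqd afacq zxkp vlzxv
Hunk 3: at line 6 remove [afacq] add [zjmt,mec,gvv] -> 12 lines: fmct yskok tgmlf jkn rge elx dqd zjmt mec gvv zxkp vlzxv
Hunk 4: at line 4 remove [rge,elx,dqd] add [evi,igej] -> 11 lines: fmct yskok tgmlf jkn evi igej zjmt mec gvv zxkp vlzxv
Hunk 5: at line 3 remove [jkn,evi] add [sxgjx] -> 10 lines: fmct yskok tgmlf sxgjx igej zjmt mec gvv zxkp vlzxv
Final line count: 10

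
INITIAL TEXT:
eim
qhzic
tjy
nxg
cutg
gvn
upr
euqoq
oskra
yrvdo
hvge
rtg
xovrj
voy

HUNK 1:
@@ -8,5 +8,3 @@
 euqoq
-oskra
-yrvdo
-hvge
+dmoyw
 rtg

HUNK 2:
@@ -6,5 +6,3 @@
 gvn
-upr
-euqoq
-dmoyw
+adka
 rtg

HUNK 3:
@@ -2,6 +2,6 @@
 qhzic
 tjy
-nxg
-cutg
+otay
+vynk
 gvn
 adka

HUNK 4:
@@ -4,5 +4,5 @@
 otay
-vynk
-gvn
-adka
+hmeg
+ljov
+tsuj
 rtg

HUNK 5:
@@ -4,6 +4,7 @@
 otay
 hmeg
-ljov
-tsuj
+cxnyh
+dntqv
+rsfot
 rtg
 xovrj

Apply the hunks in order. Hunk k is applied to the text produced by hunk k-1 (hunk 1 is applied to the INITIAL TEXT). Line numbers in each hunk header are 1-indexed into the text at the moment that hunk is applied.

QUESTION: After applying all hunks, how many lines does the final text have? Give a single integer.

Answer: 11

Derivation:
Hunk 1: at line 8 remove [oskra,yrvdo,hvge] add [dmoyw] -> 12 lines: eim qhzic tjy nxg cutg gvn upr euqoq dmoyw rtg xovrj voy
Hunk 2: at line 6 remove [upr,euqoq,dmoyw] add [adka] -> 10 lines: eim qhzic tjy nxg cutg gvn adka rtg xovrj voy
Hunk 3: at line 2 remove [nxg,cutg] add [otay,vynk] -> 10 lines: eim qhzic tjy otay vynk gvn adka rtg xovrj voy
Hunk 4: at line 4 remove [vynk,gvn,adka] add [hmeg,ljov,tsuj] -> 10 lines: eim qhzic tjy otay hmeg ljov tsuj rtg xovrj voy
Hunk 5: at line 4 remove [ljov,tsuj] add [cxnyh,dntqv,rsfot] -> 11 lines: eim qhzic tjy otay hmeg cxnyh dntqv rsfot rtg xovrj voy
Final line count: 11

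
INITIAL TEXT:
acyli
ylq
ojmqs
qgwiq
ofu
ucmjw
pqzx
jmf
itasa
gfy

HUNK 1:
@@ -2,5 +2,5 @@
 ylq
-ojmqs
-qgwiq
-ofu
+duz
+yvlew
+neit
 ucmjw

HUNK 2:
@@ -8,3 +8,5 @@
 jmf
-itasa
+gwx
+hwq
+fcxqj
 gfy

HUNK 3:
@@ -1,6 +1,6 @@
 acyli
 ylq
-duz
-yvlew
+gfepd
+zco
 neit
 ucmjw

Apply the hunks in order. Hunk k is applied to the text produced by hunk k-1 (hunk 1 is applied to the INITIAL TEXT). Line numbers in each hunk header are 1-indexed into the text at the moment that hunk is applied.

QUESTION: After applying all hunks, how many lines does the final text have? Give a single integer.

Answer: 12

Derivation:
Hunk 1: at line 2 remove [ojmqs,qgwiq,ofu] add [duz,yvlew,neit] -> 10 lines: acyli ylq duz yvlew neit ucmjw pqzx jmf itasa gfy
Hunk 2: at line 8 remove [itasa] add [gwx,hwq,fcxqj] -> 12 lines: acyli ylq duz yvlew neit ucmjw pqzx jmf gwx hwq fcxqj gfy
Hunk 3: at line 1 remove [duz,yvlew] add [gfepd,zco] -> 12 lines: acyli ylq gfepd zco neit ucmjw pqzx jmf gwx hwq fcxqj gfy
Final line count: 12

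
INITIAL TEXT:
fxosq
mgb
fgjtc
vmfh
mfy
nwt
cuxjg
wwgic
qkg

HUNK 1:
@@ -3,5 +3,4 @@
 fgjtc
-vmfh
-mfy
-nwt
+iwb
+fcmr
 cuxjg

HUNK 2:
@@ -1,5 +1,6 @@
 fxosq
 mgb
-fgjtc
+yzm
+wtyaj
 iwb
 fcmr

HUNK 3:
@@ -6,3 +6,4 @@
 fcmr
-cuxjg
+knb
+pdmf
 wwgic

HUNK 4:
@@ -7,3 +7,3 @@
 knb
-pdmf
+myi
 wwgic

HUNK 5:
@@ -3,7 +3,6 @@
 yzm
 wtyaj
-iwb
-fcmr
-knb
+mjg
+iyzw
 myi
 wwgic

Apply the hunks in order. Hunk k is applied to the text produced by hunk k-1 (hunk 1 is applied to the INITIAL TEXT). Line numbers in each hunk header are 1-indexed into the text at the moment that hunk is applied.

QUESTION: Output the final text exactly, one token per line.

Answer: fxosq
mgb
yzm
wtyaj
mjg
iyzw
myi
wwgic
qkg

Derivation:
Hunk 1: at line 3 remove [vmfh,mfy,nwt] add [iwb,fcmr] -> 8 lines: fxosq mgb fgjtc iwb fcmr cuxjg wwgic qkg
Hunk 2: at line 1 remove [fgjtc] add [yzm,wtyaj] -> 9 lines: fxosq mgb yzm wtyaj iwb fcmr cuxjg wwgic qkg
Hunk 3: at line 6 remove [cuxjg] add [knb,pdmf] -> 10 lines: fxosq mgb yzm wtyaj iwb fcmr knb pdmf wwgic qkg
Hunk 4: at line 7 remove [pdmf] add [myi] -> 10 lines: fxosq mgb yzm wtyaj iwb fcmr knb myi wwgic qkg
Hunk 5: at line 3 remove [iwb,fcmr,knb] add [mjg,iyzw] -> 9 lines: fxosq mgb yzm wtyaj mjg iyzw myi wwgic qkg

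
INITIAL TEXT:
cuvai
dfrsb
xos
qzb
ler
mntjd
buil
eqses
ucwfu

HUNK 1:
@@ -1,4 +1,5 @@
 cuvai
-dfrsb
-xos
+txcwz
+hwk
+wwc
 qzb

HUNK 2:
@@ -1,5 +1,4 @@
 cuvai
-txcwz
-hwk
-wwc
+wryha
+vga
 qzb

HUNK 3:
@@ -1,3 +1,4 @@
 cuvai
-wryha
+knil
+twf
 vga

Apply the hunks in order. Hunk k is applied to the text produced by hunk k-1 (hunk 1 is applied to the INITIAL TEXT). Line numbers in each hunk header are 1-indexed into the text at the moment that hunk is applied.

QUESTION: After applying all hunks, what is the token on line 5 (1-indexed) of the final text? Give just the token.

Answer: qzb

Derivation:
Hunk 1: at line 1 remove [dfrsb,xos] add [txcwz,hwk,wwc] -> 10 lines: cuvai txcwz hwk wwc qzb ler mntjd buil eqses ucwfu
Hunk 2: at line 1 remove [txcwz,hwk,wwc] add [wryha,vga] -> 9 lines: cuvai wryha vga qzb ler mntjd buil eqses ucwfu
Hunk 3: at line 1 remove [wryha] add [knil,twf] -> 10 lines: cuvai knil twf vga qzb ler mntjd buil eqses ucwfu
Final line 5: qzb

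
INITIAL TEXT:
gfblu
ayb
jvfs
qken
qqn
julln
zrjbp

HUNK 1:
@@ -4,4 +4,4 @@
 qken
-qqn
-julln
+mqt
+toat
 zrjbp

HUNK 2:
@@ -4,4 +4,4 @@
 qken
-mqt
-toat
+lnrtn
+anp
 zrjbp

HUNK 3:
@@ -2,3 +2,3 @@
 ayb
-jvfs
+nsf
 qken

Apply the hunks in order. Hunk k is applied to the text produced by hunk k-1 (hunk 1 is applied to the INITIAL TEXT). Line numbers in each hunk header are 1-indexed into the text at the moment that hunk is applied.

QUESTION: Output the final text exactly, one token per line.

Hunk 1: at line 4 remove [qqn,julln] add [mqt,toat] -> 7 lines: gfblu ayb jvfs qken mqt toat zrjbp
Hunk 2: at line 4 remove [mqt,toat] add [lnrtn,anp] -> 7 lines: gfblu ayb jvfs qken lnrtn anp zrjbp
Hunk 3: at line 2 remove [jvfs] add [nsf] -> 7 lines: gfblu ayb nsf qken lnrtn anp zrjbp

Answer: gfblu
ayb
nsf
qken
lnrtn
anp
zrjbp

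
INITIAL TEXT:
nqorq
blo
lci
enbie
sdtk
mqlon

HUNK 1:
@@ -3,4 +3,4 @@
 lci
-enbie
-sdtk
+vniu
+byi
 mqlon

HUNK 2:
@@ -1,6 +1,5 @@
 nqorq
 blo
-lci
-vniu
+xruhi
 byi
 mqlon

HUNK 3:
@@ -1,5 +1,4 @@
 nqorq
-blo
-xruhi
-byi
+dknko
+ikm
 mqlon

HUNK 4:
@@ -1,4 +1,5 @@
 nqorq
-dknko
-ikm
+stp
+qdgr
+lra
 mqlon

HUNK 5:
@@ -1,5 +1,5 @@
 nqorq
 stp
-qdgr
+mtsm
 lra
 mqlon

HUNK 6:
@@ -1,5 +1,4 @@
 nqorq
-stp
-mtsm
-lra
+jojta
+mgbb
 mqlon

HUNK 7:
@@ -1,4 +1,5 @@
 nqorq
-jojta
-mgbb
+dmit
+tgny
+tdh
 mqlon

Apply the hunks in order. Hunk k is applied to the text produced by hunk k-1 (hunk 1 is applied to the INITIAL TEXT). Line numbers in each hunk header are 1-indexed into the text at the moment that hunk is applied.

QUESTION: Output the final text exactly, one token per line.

Hunk 1: at line 3 remove [enbie,sdtk] add [vniu,byi] -> 6 lines: nqorq blo lci vniu byi mqlon
Hunk 2: at line 1 remove [lci,vniu] add [xruhi] -> 5 lines: nqorq blo xruhi byi mqlon
Hunk 3: at line 1 remove [blo,xruhi,byi] add [dknko,ikm] -> 4 lines: nqorq dknko ikm mqlon
Hunk 4: at line 1 remove [dknko,ikm] add [stp,qdgr,lra] -> 5 lines: nqorq stp qdgr lra mqlon
Hunk 5: at line 1 remove [qdgr] add [mtsm] -> 5 lines: nqorq stp mtsm lra mqlon
Hunk 6: at line 1 remove [stp,mtsm,lra] add [jojta,mgbb] -> 4 lines: nqorq jojta mgbb mqlon
Hunk 7: at line 1 remove [jojta,mgbb] add [dmit,tgny,tdh] -> 5 lines: nqorq dmit tgny tdh mqlon

Answer: nqorq
dmit
tgny
tdh
mqlon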